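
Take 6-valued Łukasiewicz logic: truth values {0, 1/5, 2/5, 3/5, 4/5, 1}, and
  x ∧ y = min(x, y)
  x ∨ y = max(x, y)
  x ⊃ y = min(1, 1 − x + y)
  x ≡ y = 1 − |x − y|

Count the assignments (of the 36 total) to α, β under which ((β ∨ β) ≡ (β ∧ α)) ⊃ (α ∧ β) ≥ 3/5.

value 1: 6 assignments (counts)
value 4/5: 6 assignments (counts)
value 3/5: 6 assignments (counts)
value 2/5: 6 assignments
value 1/5: 6 assignments
value 0: 6 assignments
So 18 of the 36 assignments meet the threshold.

18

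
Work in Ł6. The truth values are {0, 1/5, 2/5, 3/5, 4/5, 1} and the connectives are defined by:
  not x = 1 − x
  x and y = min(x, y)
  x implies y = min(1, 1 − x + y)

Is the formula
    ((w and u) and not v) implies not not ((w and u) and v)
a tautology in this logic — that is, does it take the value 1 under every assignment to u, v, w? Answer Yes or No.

Counterexample: take u = 1/5, v = 0, w = 1/5.
w and u = 1/5 and 1/5 = 1/5
not v = not 0 = 1
(w and u) and not v = 1/5 and 1 = 1/5
w and u = 1/5 and 1/5 = 1/5
(w and u) and v = 1/5 and 0 = 0
not ((w and u) and v) = not 0 = 1
not not ((w and u) and v) = not 1 = 0
((w and u) and not v) implies not not ((w and u) and v) = 1/5 implies 0 = 4/5
This gives 4/5 ≠ 1.

No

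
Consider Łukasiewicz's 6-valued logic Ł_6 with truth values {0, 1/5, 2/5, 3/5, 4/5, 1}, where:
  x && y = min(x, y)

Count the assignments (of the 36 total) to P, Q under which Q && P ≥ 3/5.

value 1: 1 assignment (counts)
value 4/5: 3 assignments (counts)
value 3/5: 5 assignments (counts)
value 2/5: 7 assignments
value 1/5: 9 assignments
value 0: 11 assignments
So 9 of the 36 assignments meet the threshold.

9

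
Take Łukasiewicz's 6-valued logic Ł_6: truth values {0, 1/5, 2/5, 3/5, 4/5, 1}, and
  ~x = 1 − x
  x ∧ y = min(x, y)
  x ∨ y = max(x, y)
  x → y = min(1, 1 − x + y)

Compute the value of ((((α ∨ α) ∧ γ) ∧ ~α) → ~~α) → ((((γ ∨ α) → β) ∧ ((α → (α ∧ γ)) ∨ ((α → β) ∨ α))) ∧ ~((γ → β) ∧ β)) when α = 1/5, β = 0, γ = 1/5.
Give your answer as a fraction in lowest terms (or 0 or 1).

α ∨ α = 1/5 ∨ 1/5 = 1/5
(α ∨ α) ∧ γ = 1/5 ∧ 1/5 = 1/5
~α = ~1/5 = 4/5
((α ∨ α) ∧ γ) ∧ ~α = 1/5 ∧ 4/5 = 1/5
~α = ~1/5 = 4/5
~~α = ~4/5 = 1/5
(((α ∨ α) ∧ γ) ∧ ~α) → ~~α = 1/5 → 1/5 = 1
γ ∨ α = 1/5 ∨ 1/5 = 1/5
(γ ∨ α) → β = 1/5 → 0 = 4/5
α ∧ γ = 1/5 ∧ 1/5 = 1/5
α → (α ∧ γ) = 1/5 → 1/5 = 1
α → β = 1/5 → 0 = 4/5
(α → β) ∨ α = 4/5 ∨ 1/5 = 4/5
(α → (α ∧ γ)) ∨ ((α → β) ∨ α) = 1 ∨ 4/5 = 1
((γ ∨ α) → β) ∧ ((α → (α ∧ γ)) ∨ ((α → β) ∨ α)) = 4/5 ∧ 1 = 4/5
γ → β = 1/5 → 0 = 4/5
(γ → β) ∧ β = 4/5 ∧ 0 = 0
~((γ → β) ∧ β) = ~0 = 1
(((γ ∨ α) → β) ∧ ((α → (α ∧ γ)) ∨ ((α → β) ∨ α))) ∧ ~((γ → β) ∧ β) = 4/5 ∧ 1 = 4/5
((((α ∨ α) ∧ γ) ∧ ~α) → ~~α) → ((((γ ∨ α) → β) ∧ ((α → (α ∧ γ)) ∨ ((α → β) ∨ α))) ∧ ~((γ → β) ∧ β)) = 1 → 4/5 = 4/5

4/5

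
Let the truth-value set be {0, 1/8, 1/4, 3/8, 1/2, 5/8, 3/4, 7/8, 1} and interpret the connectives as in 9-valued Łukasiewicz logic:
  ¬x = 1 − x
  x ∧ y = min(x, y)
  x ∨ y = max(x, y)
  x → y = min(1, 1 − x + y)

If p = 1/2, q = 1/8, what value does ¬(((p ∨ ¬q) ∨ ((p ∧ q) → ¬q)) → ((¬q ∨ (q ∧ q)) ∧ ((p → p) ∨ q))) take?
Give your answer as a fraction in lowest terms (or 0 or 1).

¬q = ¬1/8 = 7/8
p ∨ ¬q = 1/2 ∨ 7/8 = 7/8
p ∧ q = 1/2 ∧ 1/8 = 1/8
¬q = ¬1/8 = 7/8
(p ∧ q) → ¬q = 1/8 → 7/8 = 1
(p ∨ ¬q) ∨ ((p ∧ q) → ¬q) = 7/8 ∨ 1 = 1
¬q = ¬1/8 = 7/8
q ∧ q = 1/8 ∧ 1/8 = 1/8
¬q ∨ (q ∧ q) = 7/8 ∨ 1/8 = 7/8
p → p = 1/2 → 1/2 = 1
(p → p) ∨ q = 1 ∨ 1/8 = 1
(¬q ∨ (q ∧ q)) ∧ ((p → p) ∨ q) = 7/8 ∧ 1 = 7/8
((p ∨ ¬q) ∨ ((p ∧ q) → ¬q)) → ((¬q ∨ (q ∧ q)) ∧ ((p → p) ∨ q)) = 1 → 7/8 = 7/8
¬(((p ∨ ¬q) ∨ ((p ∧ q) → ¬q)) → ((¬q ∨ (q ∧ q)) ∧ ((p → p) ∨ q))) = ¬7/8 = 1/8

1/8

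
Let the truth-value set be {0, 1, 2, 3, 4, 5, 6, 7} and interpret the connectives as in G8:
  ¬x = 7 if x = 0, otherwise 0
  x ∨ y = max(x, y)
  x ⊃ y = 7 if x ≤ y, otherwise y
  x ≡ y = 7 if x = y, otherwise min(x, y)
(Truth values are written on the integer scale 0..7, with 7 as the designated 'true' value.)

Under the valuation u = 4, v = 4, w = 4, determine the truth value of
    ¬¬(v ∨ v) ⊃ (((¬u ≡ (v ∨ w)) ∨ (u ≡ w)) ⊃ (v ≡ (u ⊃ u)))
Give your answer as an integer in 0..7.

4

v ∨ v = 4 ∨ 4 = 4
¬(v ∨ v) = ¬4 = 0
¬¬(v ∨ v) = ¬0 = 7
¬u = ¬4 = 0
v ∨ w = 4 ∨ 4 = 4
¬u ≡ (v ∨ w) = 0 ≡ 4 = 0
u ≡ w = 4 ≡ 4 = 7
(¬u ≡ (v ∨ w)) ∨ (u ≡ w) = 0 ∨ 7 = 7
u ⊃ u = 4 ⊃ 4 = 7
v ≡ (u ⊃ u) = 4 ≡ 7 = 4
((¬u ≡ (v ∨ w)) ∨ (u ≡ w)) ⊃ (v ≡ (u ⊃ u)) = 7 ⊃ 4 = 4
¬¬(v ∨ v) ⊃ (((¬u ≡ (v ∨ w)) ∨ (u ≡ w)) ⊃ (v ≡ (u ⊃ u))) = 7 ⊃ 4 = 4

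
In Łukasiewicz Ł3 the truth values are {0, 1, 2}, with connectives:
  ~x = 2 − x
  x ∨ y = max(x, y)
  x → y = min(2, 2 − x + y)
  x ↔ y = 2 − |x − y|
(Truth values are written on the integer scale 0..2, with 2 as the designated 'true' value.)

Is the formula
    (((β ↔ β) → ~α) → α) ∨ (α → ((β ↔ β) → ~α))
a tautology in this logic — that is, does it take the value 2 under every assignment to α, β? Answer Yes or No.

Yes

α = 0, β = 0 ↦ 2
α = 0, β = 1 ↦ 2
α = 0, β = 2 ↦ 2
α = 1, β = 0 ↦ 2
α = 1, β = 1 ↦ 2
α = 1, β = 2 ↦ 2
α = 2, β = 0 ↦ 2
α = 2, β = 1 ↦ 2
α = 2, β = 2 ↦ 2
Every assignment gives a value ≥ 2.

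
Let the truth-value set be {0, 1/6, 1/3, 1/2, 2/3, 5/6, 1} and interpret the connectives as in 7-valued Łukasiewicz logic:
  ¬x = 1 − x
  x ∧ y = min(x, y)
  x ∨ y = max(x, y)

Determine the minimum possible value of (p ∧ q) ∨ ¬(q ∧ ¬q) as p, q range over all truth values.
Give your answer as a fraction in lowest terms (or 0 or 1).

Take p = 0, q = 1/2:
p ∧ q = 0 ∧ 1/2 = 0
¬q = ¬1/2 = 1/2
q ∧ ¬q = 1/2 ∧ 1/2 = 1/2
¬(q ∧ ¬q) = ¬1/2 = 1/2
(p ∧ q) ∨ ¬(q ∧ ¬q) = 0 ∨ 1/2 = 1/2
No assignment yields a value below 1/2, so this is the minimum.

1/2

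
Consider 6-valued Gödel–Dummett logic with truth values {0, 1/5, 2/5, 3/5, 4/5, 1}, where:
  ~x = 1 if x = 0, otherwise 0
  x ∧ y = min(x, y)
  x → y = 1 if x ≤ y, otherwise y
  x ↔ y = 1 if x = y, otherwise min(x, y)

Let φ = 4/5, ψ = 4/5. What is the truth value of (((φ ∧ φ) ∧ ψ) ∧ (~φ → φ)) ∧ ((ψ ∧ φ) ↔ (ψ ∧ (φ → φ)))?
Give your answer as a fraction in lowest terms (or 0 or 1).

4/5

φ ∧ φ = 4/5 ∧ 4/5 = 4/5
(φ ∧ φ) ∧ ψ = 4/5 ∧ 4/5 = 4/5
~φ = ~4/5 = 0
~φ → φ = 0 → 4/5 = 1
((φ ∧ φ) ∧ ψ) ∧ (~φ → φ) = 4/5 ∧ 1 = 4/5
ψ ∧ φ = 4/5 ∧ 4/5 = 4/5
φ → φ = 4/5 → 4/5 = 1
ψ ∧ (φ → φ) = 4/5 ∧ 1 = 4/5
(ψ ∧ φ) ↔ (ψ ∧ (φ → φ)) = 4/5 ↔ 4/5 = 1
(((φ ∧ φ) ∧ ψ) ∧ (~φ → φ)) ∧ ((ψ ∧ φ) ↔ (ψ ∧ (φ → φ))) = 4/5 ∧ 1 = 4/5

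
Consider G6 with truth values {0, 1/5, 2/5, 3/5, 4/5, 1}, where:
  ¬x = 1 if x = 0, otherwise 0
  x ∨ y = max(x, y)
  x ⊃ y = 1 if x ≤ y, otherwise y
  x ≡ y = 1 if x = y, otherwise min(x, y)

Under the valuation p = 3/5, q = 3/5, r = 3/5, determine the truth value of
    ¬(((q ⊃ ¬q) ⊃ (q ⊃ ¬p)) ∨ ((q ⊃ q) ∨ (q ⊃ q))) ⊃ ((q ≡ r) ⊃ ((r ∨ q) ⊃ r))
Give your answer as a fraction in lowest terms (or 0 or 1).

¬q = ¬3/5 = 0
q ⊃ ¬q = 3/5 ⊃ 0 = 0
¬p = ¬3/5 = 0
q ⊃ ¬p = 3/5 ⊃ 0 = 0
(q ⊃ ¬q) ⊃ (q ⊃ ¬p) = 0 ⊃ 0 = 1
q ⊃ q = 3/5 ⊃ 3/5 = 1
q ⊃ q = 3/5 ⊃ 3/5 = 1
(q ⊃ q) ∨ (q ⊃ q) = 1 ∨ 1 = 1
((q ⊃ ¬q) ⊃ (q ⊃ ¬p)) ∨ ((q ⊃ q) ∨ (q ⊃ q)) = 1 ∨ 1 = 1
¬(((q ⊃ ¬q) ⊃ (q ⊃ ¬p)) ∨ ((q ⊃ q) ∨ (q ⊃ q))) = ¬1 = 0
q ≡ r = 3/5 ≡ 3/5 = 1
r ∨ q = 3/5 ∨ 3/5 = 3/5
(r ∨ q) ⊃ r = 3/5 ⊃ 3/5 = 1
(q ≡ r) ⊃ ((r ∨ q) ⊃ r) = 1 ⊃ 1 = 1
¬(((q ⊃ ¬q) ⊃ (q ⊃ ¬p)) ∨ ((q ⊃ q) ∨ (q ⊃ q))) ⊃ ((q ≡ r) ⊃ ((r ∨ q) ⊃ r)) = 0 ⊃ 1 = 1

1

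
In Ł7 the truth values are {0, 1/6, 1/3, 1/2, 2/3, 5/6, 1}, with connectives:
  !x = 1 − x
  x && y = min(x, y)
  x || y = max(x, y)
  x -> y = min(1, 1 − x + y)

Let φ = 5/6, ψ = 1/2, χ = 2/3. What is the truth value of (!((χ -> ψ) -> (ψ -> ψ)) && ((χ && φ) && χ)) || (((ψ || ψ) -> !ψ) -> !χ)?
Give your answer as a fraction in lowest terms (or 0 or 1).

1/3

χ -> ψ = 2/3 -> 1/2 = 5/6
ψ -> ψ = 1/2 -> 1/2 = 1
(χ -> ψ) -> (ψ -> ψ) = 5/6 -> 1 = 1
!((χ -> ψ) -> (ψ -> ψ)) = !1 = 0
χ && φ = 2/3 && 5/6 = 2/3
(χ && φ) && χ = 2/3 && 2/3 = 2/3
!((χ -> ψ) -> (ψ -> ψ)) && ((χ && φ) && χ) = 0 && 2/3 = 0
ψ || ψ = 1/2 || 1/2 = 1/2
!ψ = !1/2 = 1/2
(ψ || ψ) -> !ψ = 1/2 -> 1/2 = 1
!χ = !2/3 = 1/3
((ψ || ψ) -> !ψ) -> !χ = 1 -> 1/3 = 1/3
(!((χ -> ψ) -> (ψ -> ψ)) && ((χ && φ) && χ)) || (((ψ || ψ) -> !ψ) -> !χ) = 0 || 1/3 = 1/3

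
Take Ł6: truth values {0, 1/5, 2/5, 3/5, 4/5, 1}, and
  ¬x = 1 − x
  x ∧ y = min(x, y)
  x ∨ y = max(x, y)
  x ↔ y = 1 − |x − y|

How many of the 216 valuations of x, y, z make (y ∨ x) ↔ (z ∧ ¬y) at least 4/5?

value 1: 18 assignments (counts)
value 4/5: 54 assignments (counts)
value 3/5: 32 assignments
value 2/5: 50 assignments
value 1/5: 20 assignments
value 0: 42 assignments
So 72 of the 216 assignments meet the threshold.

72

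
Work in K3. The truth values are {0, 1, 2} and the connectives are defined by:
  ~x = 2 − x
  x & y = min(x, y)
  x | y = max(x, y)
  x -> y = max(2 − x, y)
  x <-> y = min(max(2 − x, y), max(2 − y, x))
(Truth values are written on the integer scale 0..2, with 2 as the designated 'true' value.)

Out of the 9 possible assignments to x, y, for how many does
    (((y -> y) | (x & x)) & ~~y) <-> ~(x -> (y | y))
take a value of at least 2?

1

x = 0, y = 0 ↦ 2  ≥
x = 0, y = 1 ↦ 1  <
x = 0, y = 2 ↦ 0  <
x = 1, y = 0 ↦ 1  <
x = 1, y = 1 ↦ 1  <
x = 1, y = 2 ↦ 0  <
x = 2, y = 0 ↦ 0  <
x = 2, y = 1 ↦ 1  <
x = 2, y = 2 ↦ 0  <
So 1 of the 9 assignments meets the threshold.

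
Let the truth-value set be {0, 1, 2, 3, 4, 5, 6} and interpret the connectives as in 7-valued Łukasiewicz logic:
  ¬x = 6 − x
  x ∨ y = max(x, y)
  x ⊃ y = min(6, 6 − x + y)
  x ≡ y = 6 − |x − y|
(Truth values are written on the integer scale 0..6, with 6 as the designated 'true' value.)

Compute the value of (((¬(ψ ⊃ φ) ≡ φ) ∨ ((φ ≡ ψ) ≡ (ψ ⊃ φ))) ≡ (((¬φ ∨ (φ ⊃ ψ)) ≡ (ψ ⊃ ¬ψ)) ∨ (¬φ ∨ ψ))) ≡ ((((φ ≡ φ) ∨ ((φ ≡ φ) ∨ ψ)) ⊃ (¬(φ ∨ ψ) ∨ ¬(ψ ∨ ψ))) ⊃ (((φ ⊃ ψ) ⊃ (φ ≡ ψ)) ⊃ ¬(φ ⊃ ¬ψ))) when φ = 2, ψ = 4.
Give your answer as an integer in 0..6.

ψ ⊃ φ = 4 ⊃ 2 = 4
¬(ψ ⊃ φ) = ¬4 = 2
¬(ψ ⊃ φ) ≡ φ = 2 ≡ 2 = 6
φ ≡ ψ = 2 ≡ 4 = 4
ψ ⊃ φ = 4 ⊃ 2 = 4
(φ ≡ ψ) ≡ (ψ ⊃ φ) = 4 ≡ 4 = 6
(¬(ψ ⊃ φ) ≡ φ) ∨ ((φ ≡ ψ) ≡ (ψ ⊃ φ)) = 6 ∨ 6 = 6
¬φ = ¬2 = 4
φ ⊃ ψ = 2 ⊃ 4 = 6
¬φ ∨ (φ ⊃ ψ) = 4 ∨ 6 = 6
¬ψ = ¬4 = 2
ψ ⊃ ¬ψ = 4 ⊃ 2 = 4
(¬φ ∨ (φ ⊃ ψ)) ≡ (ψ ⊃ ¬ψ) = 6 ≡ 4 = 4
¬φ = ¬2 = 4
¬φ ∨ ψ = 4 ∨ 4 = 4
((¬φ ∨ (φ ⊃ ψ)) ≡ (ψ ⊃ ¬ψ)) ∨ (¬φ ∨ ψ) = 4 ∨ 4 = 4
((¬(ψ ⊃ φ) ≡ φ) ∨ ((φ ≡ ψ) ≡ (ψ ⊃ φ))) ≡ (((¬φ ∨ (φ ⊃ ψ)) ≡ (ψ ⊃ ¬ψ)) ∨ (¬φ ∨ ψ)) = 6 ≡ 4 = 4
φ ≡ φ = 2 ≡ 2 = 6
φ ≡ φ = 2 ≡ 2 = 6
(φ ≡ φ) ∨ ψ = 6 ∨ 4 = 6
(φ ≡ φ) ∨ ((φ ≡ φ) ∨ ψ) = 6 ∨ 6 = 6
φ ∨ ψ = 2 ∨ 4 = 4
¬(φ ∨ ψ) = ¬4 = 2
ψ ∨ ψ = 4 ∨ 4 = 4
¬(ψ ∨ ψ) = ¬4 = 2
¬(φ ∨ ψ) ∨ ¬(ψ ∨ ψ) = 2 ∨ 2 = 2
((φ ≡ φ) ∨ ((φ ≡ φ) ∨ ψ)) ⊃ (¬(φ ∨ ψ) ∨ ¬(ψ ∨ ψ)) = 6 ⊃ 2 = 2
φ ⊃ ψ = 2 ⊃ 4 = 6
φ ≡ ψ = 2 ≡ 4 = 4
(φ ⊃ ψ) ⊃ (φ ≡ ψ) = 6 ⊃ 4 = 4
¬ψ = ¬4 = 2
φ ⊃ ¬ψ = 2 ⊃ 2 = 6
¬(φ ⊃ ¬ψ) = ¬6 = 0
((φ ⊃ ψ) ⊃ (φ ≡ ψ)) ⊃ ¬(φ ⊃ ¬ψ) = 4 ⊃ 0 = 2
(((φ ≡ φ) ∨ ((φ ≡ φ) ∨ ψ)) ⊃ (¬(φ ∨ ψ) ∨ ¬(ψ ∨ ψ))) ⊃ (((φ ⊃ ψ) ⊃ (φ ≡ ψ)) ⊃ ¬(φ ⊃ ¬ψ)) = 2 ⊃ 2 = 6
(((¬(ψ ⊃ φ) ≡ φ) ∨ ((φ ≡ ψ) ≡ (ψ ⊃ φ))) ≡ (((¬φ ∨ (φ ⊃ ψ)) ≡ (ψ ⊃ ¬ψ)) ∨ (¬φ ∨ ψ))) ≡ ((((φ ≡ φ) ∨ ((φ ≡ φ) ∨ ψ)) ⊃ (¬(φ ∨ ψ) ∨ ¬(ψ ∨ ψ))) ⊃ (((φ ⊃ ψ) ⊃ (φ ≡ ψ)) ⊃ ¬(φ ⊃ ¬ψ))) = 4 ≡ 6 = 4

4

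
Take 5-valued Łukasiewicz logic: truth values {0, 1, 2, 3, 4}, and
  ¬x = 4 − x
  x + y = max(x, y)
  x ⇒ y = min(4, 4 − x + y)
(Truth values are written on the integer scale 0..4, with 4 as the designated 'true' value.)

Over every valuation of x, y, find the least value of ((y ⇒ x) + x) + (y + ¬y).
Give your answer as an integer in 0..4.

Take x = 0, y = 2:
y ⇒ x = 2 ⇒ 0 = 2
(y ⇒ x) + x = 2 + 0 = 2
¬y = ¬2 = 2
y + ¬y = 2 + 2 = 2
((y ⇒ x) + x) + (y + ¬y) = 2 + 2 = 2
No assignment yields a value below 2, so this is the minimum.

2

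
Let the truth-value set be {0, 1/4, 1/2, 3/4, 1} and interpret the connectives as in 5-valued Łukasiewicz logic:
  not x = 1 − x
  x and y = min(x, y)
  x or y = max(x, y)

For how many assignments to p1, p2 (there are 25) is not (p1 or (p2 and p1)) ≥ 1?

value 1: 5 assignments (counts)
value 3/4: 5 assignments
value 1/2: 5 assignments
value 1/4: 5 assignments
value 0: 5 assignments
So 5 of the 25 assignments meet the threshold.

5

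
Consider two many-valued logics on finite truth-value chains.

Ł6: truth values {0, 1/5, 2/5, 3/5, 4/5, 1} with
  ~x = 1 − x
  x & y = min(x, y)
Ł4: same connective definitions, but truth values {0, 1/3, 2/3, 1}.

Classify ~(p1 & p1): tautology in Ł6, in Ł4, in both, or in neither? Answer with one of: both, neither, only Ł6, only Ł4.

neither

In Ł6: at p1 = 1/5 the value is 4/5 — not a tautology.
In Ł4: at p1 = 1/3 the value is 2/3 — not a tautology.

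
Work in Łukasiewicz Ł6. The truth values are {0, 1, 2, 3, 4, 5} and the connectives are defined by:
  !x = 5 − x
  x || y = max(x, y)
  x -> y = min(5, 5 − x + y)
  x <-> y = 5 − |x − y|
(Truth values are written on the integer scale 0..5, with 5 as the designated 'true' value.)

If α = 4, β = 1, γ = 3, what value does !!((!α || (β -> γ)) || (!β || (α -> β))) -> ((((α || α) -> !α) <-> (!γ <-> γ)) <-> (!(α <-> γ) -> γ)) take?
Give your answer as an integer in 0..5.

3

!α = !4 = 1
β -> γ = 1 -> 3 = 5
!α || (β -> γ) = 1 || 5 = 5
!β = !1 = 4
α -> β = 4 -> 1 = 2
!β || (α -> β) = 4 || 2 = 4
(!α || (β -> γ)) || (!β || (α -> β)) = 5 || 4 = 5
!((!α || (β -> γ)) || (!β || (α -> β))) = !5 = 0
!!((!α || (β -> γ)) || (!β || (α -> β))) = !0 = 5
α || α = 4 || 4 = 4
!α = !4 = 1
(α || α) -> !α = 4 -> 1 = 2
!γ = !3 = 2
!γ <-> γ = 2 <-> 3 = 4
((α || α) -> !α) <-> (!γ <-> γ) = 2 <-> 4 = 3
α <-> γ = 4 <-> 3 = 4
!(α <-> γ) = !4 = 1
!(α <-> γ) -> γ = 1 -> 3 = 5
(((α || α) -> !α) <-> (!γ <-> γ)) <-> (!(α <-> γ) -> γ) = 3 <-> 5 = 3
!!((!α || (β -> γ)) || (!β || (α -> β))) -> ((((α || α) -> !α) <-> (!γ <-> γ)) <-> (!(α <-> γ) -> γ)) = 5 -> 3 = 3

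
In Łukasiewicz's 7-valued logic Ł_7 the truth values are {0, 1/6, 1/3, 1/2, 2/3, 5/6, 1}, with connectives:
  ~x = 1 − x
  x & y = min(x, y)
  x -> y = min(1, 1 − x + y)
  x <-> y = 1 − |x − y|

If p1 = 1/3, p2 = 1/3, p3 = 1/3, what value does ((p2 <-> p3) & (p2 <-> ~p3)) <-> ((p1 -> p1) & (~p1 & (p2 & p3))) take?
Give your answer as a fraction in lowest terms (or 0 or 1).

p2 <-> p3 = 1/3 <-> 1/3 = 1
~p3 = ~1/3 = 2/3
p2 <-> ~p3 = 1/3 <-> 2/3 = 2/3
(p2 <-> p3) & (p2 <-> ~p3) = 1 & 2/3 = 2/3
p1 -> p1 = 1/3 -> 1/3 = 1
~p1 = ~1/3 = 2/3
p2 & p3 = 1/3 & 1/3 = 1/3
~p1 & (p2 & p3) = 2/3 & 1/3 = 1/3
(p1 -> p1) & (~p1 & (p2 & p3)) = 1 & 1/3 = 1/3
((p2 <-> p3) & (p2 <-> ~p3)) <-> ((p1 -> p1) & (~p1 & (p2 & p3))) = 2/3 <-> 1/3 = 2/3

2/3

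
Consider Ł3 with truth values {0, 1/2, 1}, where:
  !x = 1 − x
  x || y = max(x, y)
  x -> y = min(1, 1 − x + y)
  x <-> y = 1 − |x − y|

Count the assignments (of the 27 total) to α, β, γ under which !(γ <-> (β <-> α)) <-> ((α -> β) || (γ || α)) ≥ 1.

value 1: 6 assignments (counts)
value 1/2: 13 assignments
value 0: 8 assignments
So 6 of the 27 assignments meet the threshold.

6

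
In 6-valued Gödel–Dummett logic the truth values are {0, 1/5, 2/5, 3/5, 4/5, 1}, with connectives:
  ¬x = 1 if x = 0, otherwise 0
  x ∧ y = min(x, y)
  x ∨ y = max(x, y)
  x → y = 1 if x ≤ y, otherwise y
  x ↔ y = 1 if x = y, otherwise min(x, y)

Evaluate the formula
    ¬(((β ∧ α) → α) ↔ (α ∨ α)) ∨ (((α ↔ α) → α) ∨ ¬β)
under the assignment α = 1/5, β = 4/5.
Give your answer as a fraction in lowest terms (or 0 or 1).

1/5

β ∧ α = 4/5 ∧ 1/5 = 1/5
(β ∧ α) → α = 1/5 → 1/5 = 1
α ∨ α = 1/5 ∨ 1/5 = 1/5
((β ∧ α) → α) ↔ (α ∨ α) = 1 ↔ 1/5 = 1/5
¬(((β ∧ α) → α) ↔ (α ∨ α)) = ¬1/5 = 0
α ↔ α = 1/5 ↔ 1/5 = 1
(α ↔ α) → α = 1 → 1/5 = 1/5
¬β = ¬4/5 = 0
((α ↔ α) → α) ∨ ¬β = 1/5 ∨ 0 = 1/5
¬(((β ∧ α) → α) ↔ (α ∨ α)) ∨ (((α ↔ α) → α) ∨ ¬β) = 0 ∨ 1/5 = 1/5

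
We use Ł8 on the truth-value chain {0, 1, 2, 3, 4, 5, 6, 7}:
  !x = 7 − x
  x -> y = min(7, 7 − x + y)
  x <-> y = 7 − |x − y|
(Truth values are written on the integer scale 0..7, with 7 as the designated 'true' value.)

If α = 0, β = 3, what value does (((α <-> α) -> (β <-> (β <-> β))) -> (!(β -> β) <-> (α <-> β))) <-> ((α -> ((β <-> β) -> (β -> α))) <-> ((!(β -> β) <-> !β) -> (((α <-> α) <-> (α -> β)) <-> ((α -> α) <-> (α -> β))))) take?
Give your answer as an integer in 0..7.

7

α <-> α = 0 <-> 0 = 7
β <-> β = 3 <-> 3 = 7
β <-> (β <-> β) = 3 <-> 7 = 3
(α <-> α) -> (β <-> (β <-> β)) = 7 -> 3 = 3
β -> β = 3 -> 3 = 7
!(β -> β) = !7 = 0
α <-> β = 0 <-> 3 = 4
!(β -> β) <-> (α <-> β) = 0 <-> 4 = 3
((α <-> α) -> (β <-> (β <-> β))) -> (!(β -> β) <-> (α <-> β)) = 3 -> 3 = 7
β <-> β = 3 <-> 3 = 7
β -> α = 3 -> 0 = 4
(β <-> β) -> (β -> α) = 7 -> 4 = 4
α -> ((β <-> β) -> (β -> α)) = 0 -> 4 = 7
β -> β = 3 -> 3 = 7
!(β -> β) = !7 = 0
!β = !3 = 4
!(β -> β) <-> !β = 0 <-> 4 = 3
α <-> α = 0 <-> 0 = 7
α -> β = 0 -> 3 = 7
(α <-> α) <-> (α -> β) = 7 <-> 7 = 7
α -> α = 0 -> 0 = 7
α -> β = 0 -> 3 = 7
(α -> α) <-> (α -> β) = 7 <-> 7 = 7
((α <-> α) <-> (α -> β)) <-> ((α -> α) <-> (α -> β)) = 7 <-> 7 = 7
(!(β -> β) <-> !β) -> (((α <-> α) <-> (α -> β)) <-> ((α -> α) <-> (α -> β))) = 3 -> 7 = 7
(α -> ((β <-> β) -> (β -> α))) <-> ((!(β -> β) <-> !β) -> (((α <-> α) <-> (α -> β)) <-> ((α -> α) <-> (α -> β)))) = 7 <-> 7 = 7
(((α <-> α) -> (β <-> (β <-> β))) -> (!(β -> β) <-> (α <-> β))) <-> ((α -> ((β <-> β) -> (β -> α))) <-> ((!(β -> β) <-> !β) -> (((α <-> α) <-> (α -> β)) <-> ((α -> α) <-> (α -> β))))) = 7 <-> 7 = 7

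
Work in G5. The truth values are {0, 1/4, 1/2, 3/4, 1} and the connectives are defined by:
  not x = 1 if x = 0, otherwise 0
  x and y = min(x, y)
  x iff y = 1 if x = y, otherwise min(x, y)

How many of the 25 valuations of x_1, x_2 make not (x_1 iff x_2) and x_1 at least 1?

1

value 1: 1 assignment (counts)
value 3/4: 1 assignment
value 1/2: 1 assignment
value 1/4: 1 assignment
value 0: 21 assignments
So 1 of the 25 assignments meets the threshold.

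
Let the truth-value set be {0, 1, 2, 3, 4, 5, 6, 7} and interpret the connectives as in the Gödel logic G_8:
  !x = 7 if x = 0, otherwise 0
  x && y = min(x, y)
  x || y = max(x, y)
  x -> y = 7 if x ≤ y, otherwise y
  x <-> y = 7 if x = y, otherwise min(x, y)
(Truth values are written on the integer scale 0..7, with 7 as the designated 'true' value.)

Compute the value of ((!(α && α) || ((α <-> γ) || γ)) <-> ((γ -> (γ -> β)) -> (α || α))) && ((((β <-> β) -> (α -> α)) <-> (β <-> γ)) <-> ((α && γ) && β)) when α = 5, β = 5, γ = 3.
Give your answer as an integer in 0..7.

3

α && α = 5 && 5 = 5
!(α && α) = !5 = 0
α <-> γ = 5 <-> 3 = 3
(α <-> γ) || γ = 3 || 3 = 3
!(α && α) || ((α <-> γ) || γ) = 0 || 3 = 3
γ -> β = 3 -> 5 = 7
γ -> (γ -> β) = 3 -> 7 = 7
α || α = 5 || 5 = 5
(γ -> (γ -> β)) -> (α || α) = 7 -> 5 = 5
(!(α && α) || ((α <-> γ) || γ)) <-> ((γ -> (γ -> β)) -> (α || α)) = 3 <-> 5 = 3
β <-> β = 5 <-> 5 = 7
α -> α = 5 -> 5 = 7
(β <-> β) -> (α -> α) = 7 -> 7 = 7
β <-> γ = 5 <-> 3 = 3
((β <-> β) -> (α -> α)) <-> (β <-> γ) = 7 <-> 3 = 3
α && γ = 5 && 3 = 3
(α && γ) && β = 3 && 5 = 3
(((β <-> β) -> (α -> α)) <-> (β <-> γ)) <-> ((α && γ) && β) = 3 <-> 3 = 7
((!(α && α) || ((α <-> γ) || γ)) <-> ((γ -> (γ -> β)) -> (α || α))) && ((((β <-> β) -> (α -> α)) <-> (β <-> γ)) <-> ((α && γ) && β)) = 3 && 7 = 3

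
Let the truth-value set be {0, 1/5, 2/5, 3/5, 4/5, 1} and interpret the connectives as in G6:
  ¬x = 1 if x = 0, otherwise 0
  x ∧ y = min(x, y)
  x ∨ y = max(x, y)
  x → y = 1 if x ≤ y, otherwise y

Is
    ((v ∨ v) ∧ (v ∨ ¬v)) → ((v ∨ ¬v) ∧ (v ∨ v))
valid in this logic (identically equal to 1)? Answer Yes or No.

Yes

v = 0 ↦ 1
v = 1/5 ↦ 1
v = 2/5 ↦ 1
v = 3/5 ↦ 1
v = 4/5 ↦ 1
v = 1 ↦ 1
Every assignment gives a value ≥ 1.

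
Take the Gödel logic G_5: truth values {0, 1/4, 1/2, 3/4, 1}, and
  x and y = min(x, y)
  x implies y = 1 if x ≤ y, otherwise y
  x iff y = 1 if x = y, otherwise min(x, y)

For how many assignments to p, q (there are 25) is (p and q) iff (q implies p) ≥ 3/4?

13

value 1: 11 assignments (counts)
value 3/4: 2 assignments (counts)
value 1/2: 3 assignments
value 1/4: 4 assignments
value 0: 5 assignments
So 13 of the 25 assignments meet the threshold.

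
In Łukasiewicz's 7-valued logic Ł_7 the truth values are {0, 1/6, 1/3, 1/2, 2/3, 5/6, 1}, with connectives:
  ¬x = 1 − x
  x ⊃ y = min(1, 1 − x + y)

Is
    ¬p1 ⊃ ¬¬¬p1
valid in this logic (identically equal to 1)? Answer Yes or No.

Yes

p1 = 0 ↦ 1
p1 = 1/6 ↦ 1
p1 = 1/3 ↦ 1
p1 = 1/2 ↦ 1
p1 = 2/3 ↦ 1
p1 = 5/6 ↦ 1
p1 = 1 ↦ 1
Every assignment gives a value ≥ 1.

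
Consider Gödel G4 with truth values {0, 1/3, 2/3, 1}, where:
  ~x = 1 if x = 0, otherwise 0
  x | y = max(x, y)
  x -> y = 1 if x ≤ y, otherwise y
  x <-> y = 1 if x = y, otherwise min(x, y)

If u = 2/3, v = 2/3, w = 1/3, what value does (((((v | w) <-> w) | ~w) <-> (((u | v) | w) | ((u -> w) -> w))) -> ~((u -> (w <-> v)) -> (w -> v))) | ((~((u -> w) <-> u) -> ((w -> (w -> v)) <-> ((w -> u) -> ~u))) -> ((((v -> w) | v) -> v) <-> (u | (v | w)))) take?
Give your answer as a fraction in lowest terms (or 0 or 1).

v | w = 2/3 | 1/3 = 2/3
(v | w) <-> w = 2/3 <-> 1/3 = 1/3
~w = ~1/3 = 0
((v | w) <-> w) | ~w = 1/3 | 0 = 1/3
u | v = 2/3 | 2/3 = 2/3
(u | v) | w = 2/3 | 1/3 = 2/3
u -> w = 2/3 -> 1/3 = 1/3
(u -> w) -> w = 1/3 -> 1/3 = 1
((u | v) | w) | ((u -> w) -> w) = 2/3 | 1 = 1
(((v | w) <-> w) | ~w) <-> (((u | v) | w) | ((u -> w) -> w)) = 1/3 <-> 1 = 1/3
w <-> v = 1/3 <-> 2/3 = 1/3
u -> (w <-> v) = 2/3 -> 1/3 = 1/3
w -> v = 1/3 -> 2/3 = 1
(u -> (w <-> v)) -> (w -> v) = 1/3 -> 1 = 1
~((u -> (w <-> v)) -> (w -> v)) = ~1 = 0
((((v | w) <-> w) | ~w) <-> (((u | v) | w) | ((u -> w) -> w))) -> ~((u -> (w <-> v)) -> (w -> v)) = 1/3 -> 0 = 0
u -> w = 2/3 -> 1/3 = 1/3
(u -> w) <-> u = 1/3 <-> 2/3 = 1/3
~((u -> w) <-> u) = ~1/3 = 0
w -> v = 1/3 -> 2/3 = 1
w -> (w -> v) = 1/3 -> 1 = 1
w -> u = 1/3 -> 2/3 = 1
~u = ~2/3 = 0
(w -> u) -> ~u = 1 -> 0 = 0
(w -> (w -> v)) <-> ((w -> u) -> ~u) = 1 <-> 0 = 0
~((u -> w) <-> u) -> ((w -> (w -> v)) <-> ((w -> u) -> ~u)) = 0 -> 0 = 1
v -> w = 2/3 -> 1/3 = 1/3
(v -> w) | v = 1/3 | 2/3 = 2/3
((v -> w) | v) -> v = 2/3 -> 2/3 = 1
v | w = 2/3 | 1/3 = 2/3
u | (v | w) = 2/3 | 2/3 = 2/3
(((v -> w) | v) -> v) <-> (u | (v | w)) = 1 <-> 2/3 = 2/3
(~((u -> w) <-> u) -> ((w -> (w -> v)) <-> ((w -> u) -> ~u))) -> ((((v -> w) | v) -> v) <-> (u | (v | w))) = 1 -> 2/3 = 2/3
(((((v | w) <-> w) | ~w) <-> (((u | v) | w) | ((u -> w) -> w))) -> ~((u -> (w <-> v)) -> (w -> v))) | ((~((u -> w) <-> u) -> ((w -> (w -> v)) <-> ((w -> u) -> ~u))) -> ((((v -> w) | v) -> v) <-> (u | (v | w)))) = 0 | 2/3 = 2/3

2/3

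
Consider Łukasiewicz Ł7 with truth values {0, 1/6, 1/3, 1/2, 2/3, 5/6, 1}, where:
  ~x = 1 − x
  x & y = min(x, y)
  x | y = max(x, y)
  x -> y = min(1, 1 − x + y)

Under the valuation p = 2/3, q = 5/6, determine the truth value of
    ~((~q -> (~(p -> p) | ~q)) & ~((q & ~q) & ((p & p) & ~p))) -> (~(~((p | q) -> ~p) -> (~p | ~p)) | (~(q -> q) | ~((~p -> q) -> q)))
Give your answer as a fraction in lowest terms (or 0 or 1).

~q = ~5/6 = 1/6
p -> p = 2/3 -> 2/3 = 1
~(p -> p) = ~1 = 0
~q = ~5/6 = 1/6
~(p -> p) | ~q = 0 | 1/6 = 1/6
~q -> (~(p -> p) | ~q) = 1/6 -> 1/6 = 1
~q = ~5/6 = 1/6
q & ~q = 5/6 & 1/6 = 1/6
p & p = 2/3 & 2/3 = 2/3
~p = ~2/3 = 1/3
(p & p) & ~p = 2/3 & 1/3 = 1/3
(q & ~q) & ((p & p) & ~p) = 1/6 & 1/3 = 1/6
~((q & ~q) & ((p & p) & ~p)) = ~1/6 = 5/6
(~q -> (~(p -> p) | ~q)) & ~((q & ~q) & ((p & p) & ~p)) = 1 & 5/6 = 5/6
~((~q -> (~(p -> p) | ~q)) & ~((q & ~q) & ((p & p) & ~p))) = ~5/6 = 1/6
p | q = 2/3 | 5/6 = 5/6
~p = ~2/3 = 1/3
(p | q) -> ~p = 5/6 -> 1/3 = 1/2
~((p | q) -> ~p) = ~1/2 = 1/2
~p = ~2/3 = 1/3
~p = ~2/3 = 1/3
~p | ~p = 1/3 | 1/3 = 1/3
~((p | q) -> ~p) -> (~p | ~p) = 1/2 -> 1/3 = 5/6
~(~((p | q) -> ~p) -> (~p | ~p)) = ~5/6 = 1/6
q -> q = 5/6 -> 5/6 = 1
~(q -> q) = ~1 = 0
~p = ~2/3 = 1/3
~p -> q = 1/3 -> 5/6 = 1
(~p -> q) -> q = 1 -> 5/6 = 5/6
~((~p -> q) -> q) = ~5/6 = 1/6
~(q -> q) | ~((~p -> q) -> q) = 0 | 1/6 = 1/6
~(~((p | q) -> ~p) -> (~p | ~p)) | (~(q -> q) | ~((~p -> q) -> q)) = 1/6 | 1/6 = 1/6
~((~q -> (~(p -> p) | ~q)) & ~((q & ~q) & ((p & p) & ~p))) -> (~(~((p | q) -> ~p) -> (~p | ~p)) | (~(q -> q) | ~((~p -> q) -> q))) = 1/6 -> 1/6 = 1

1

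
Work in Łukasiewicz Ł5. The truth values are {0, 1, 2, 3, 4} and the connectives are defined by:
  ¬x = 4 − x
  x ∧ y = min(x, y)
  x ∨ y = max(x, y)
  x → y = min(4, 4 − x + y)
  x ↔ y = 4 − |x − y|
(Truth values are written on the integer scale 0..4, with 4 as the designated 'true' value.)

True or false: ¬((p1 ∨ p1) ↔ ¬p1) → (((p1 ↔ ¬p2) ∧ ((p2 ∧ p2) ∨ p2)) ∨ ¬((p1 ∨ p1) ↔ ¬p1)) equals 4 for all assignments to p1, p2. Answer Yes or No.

At p1 = 0, p2 = 3, for instance:
p1 ∨ p1 = 0 ∨ 0 = 0
¬p1 = ¬0 = 4
(p1 ∨ p1) ↔ ¬p1 = 0 ↔ 4 = 0
¬((p1 ∨ p1) ↔ ¬p1) = ¬0 = 4
¬p2 = ¬3 = 1
p1 ↔ ¬p2 = 0 ↔ 1 = 3
p2 ∧ p2 = 3 ∧ 3 = 3
(p2 ∧ p2) ∨ p2 = 3 ∨ 3 = 3
(p1 ↔ ¬p2) ∧ ((p2 ∧ p2) ∨ p2) = 3 ∧ 3 = 3
((p1 ↔ ¬p2) ∧ ((p2 ∧ p2) ∨ p2)) ∨ ¬((p1 ∨ p1) ↔ ¬p1) = 3 ∨ 4 = 4
¬((p1 ∨ p1) ↔ ¬p1) → (((p1 ↔ ¬p2) ∧ ((p2 ∧ p2) ∨ p2)) ∨ ¬((p1 ∨ p1) ↔ ¬p1)) = 4 → 4 = 4
and checking the remaining 24 assignments likewise gives ≥ 4 in every case.

Yes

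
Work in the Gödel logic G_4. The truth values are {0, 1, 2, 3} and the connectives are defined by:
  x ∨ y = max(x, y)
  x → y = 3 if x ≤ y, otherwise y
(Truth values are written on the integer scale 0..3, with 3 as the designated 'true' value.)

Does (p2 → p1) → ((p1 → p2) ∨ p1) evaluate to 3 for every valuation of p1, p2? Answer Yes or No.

Counterexample: take p1 = 1, p2 = 0.
p2 → p1 = 0 → 1 = 3
p1 → p2 = 1 → 0 = 0
(p1 → p2) ∨ p1 = 0 ∨ 1 = 1
(p2 → p1) → ((p1 → p2) ∨ p1) = 3 → 1 = 1
This gives 1 ≠ 3.

No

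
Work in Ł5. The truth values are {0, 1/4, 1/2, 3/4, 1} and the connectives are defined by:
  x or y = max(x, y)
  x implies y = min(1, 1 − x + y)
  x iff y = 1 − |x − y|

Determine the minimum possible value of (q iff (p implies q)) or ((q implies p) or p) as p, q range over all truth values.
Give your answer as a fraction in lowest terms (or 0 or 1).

1/2

Take p = 0, q = 1/2:
p implies q = 0 implies 1/2 = 1
q iff (p implies q) = 1/2 iff 1 = 1/2
q implies p = 1/2 implies 0 = 1/2
(q implies p) or p = 1/2 or 0 = 1/2
(q iff (p implies q)) or ((q implies p) or p) = 1/2 or 1/2 = 1/2
No assignment yields a value below 1/2, so this is the minimum.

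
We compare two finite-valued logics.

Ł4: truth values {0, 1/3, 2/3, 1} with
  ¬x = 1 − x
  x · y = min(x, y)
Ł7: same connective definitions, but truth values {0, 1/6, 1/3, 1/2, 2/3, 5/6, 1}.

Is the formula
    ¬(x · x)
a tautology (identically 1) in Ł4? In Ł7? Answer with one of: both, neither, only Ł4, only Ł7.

neither

In Ł4: at x = 1/3 the value is 2/3 — not a tautology.
In Ł7: at x = 1/6 the value is 5/6 — not a tautology.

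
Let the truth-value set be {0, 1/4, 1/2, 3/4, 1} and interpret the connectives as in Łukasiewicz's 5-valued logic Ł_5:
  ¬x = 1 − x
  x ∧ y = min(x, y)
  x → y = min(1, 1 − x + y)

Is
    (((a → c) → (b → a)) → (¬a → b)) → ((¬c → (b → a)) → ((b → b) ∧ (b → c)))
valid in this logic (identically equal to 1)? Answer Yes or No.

Counterexample: take a = 1/4, b = 1/2, c = 1/4.
a → c = 1/4 → 1/4 = 1
b → a = 1/2 → 1/4 = 3/4
(a → c) → (b → a) = 1 → 3/4 = 3/4
¬a = ¬1/4 = 3/4
¬a → b = 3/4 → 1/2 = 3/4
((a → c) → (b → a)) → (¬a → b) = 3/4 → 3/4 = 1
¬c = ¬1/4 = 3/4
b → a = 1/2 → 1/4 = 3/4
¬c → (b → a) = 3/4 → 3/4 = 1
b → b = 1/2 → 1/2 = 1
b → c = 1/2 → 1/4 = 3/4
(b → b) ∧ (b → c) = 1 ∧ 3/4 = 3/4
(¬c → (b → a)) → ((b → b) ∧ (b → c)) = 1 → 3/4 = 3/4
(((a → c) → (b → a)) → (¬a → b)) → ((¬c → (b → a)) → ((b → b) ∧ (b → c))) = 1 → 3/4 = 3/4
This gives 3/4 ≠ 1.

No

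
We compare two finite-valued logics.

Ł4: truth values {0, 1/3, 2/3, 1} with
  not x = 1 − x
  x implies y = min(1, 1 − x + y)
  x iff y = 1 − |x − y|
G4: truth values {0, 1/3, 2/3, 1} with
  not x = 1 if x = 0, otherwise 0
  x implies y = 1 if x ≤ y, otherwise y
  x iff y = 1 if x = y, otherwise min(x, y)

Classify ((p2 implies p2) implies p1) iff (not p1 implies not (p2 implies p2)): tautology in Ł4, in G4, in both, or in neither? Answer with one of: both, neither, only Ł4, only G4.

In Ł4: every assignment gives 1 — tautology.
In G4: at p1 = 1/3, p2 = 0 the value is 1/3 — not a tautology.

only Ł4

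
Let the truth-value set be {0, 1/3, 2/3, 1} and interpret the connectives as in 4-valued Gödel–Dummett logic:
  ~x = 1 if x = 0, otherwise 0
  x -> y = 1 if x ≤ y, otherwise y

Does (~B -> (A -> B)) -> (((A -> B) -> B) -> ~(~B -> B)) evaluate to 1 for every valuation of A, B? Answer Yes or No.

No

Counterexample: take A = 0, B = 1/3.
~B = ~1/3 = 0
A -> B = 0 -> 1/3 = 1
~B -> (A -> B) = 0 -> 1 = 1
A -> B = 0 -> 1/3 = 1
(A -> B) -> B = 1 -> 1/3 = 1/3
~B = ~1/3 = 0
~B -> B = 0 -> 1/3 = 1
~(~B -> B) = ~1 = 0
((A -> B) -> B) -> ~(~B -> B) = 1/3 -> 0 = 0
(~B -> (A -> B)) -> (((A -> B) -> B) -> ~(~B -> B)) = 1 -> 0 = 0
This gives 0 ≠ 1.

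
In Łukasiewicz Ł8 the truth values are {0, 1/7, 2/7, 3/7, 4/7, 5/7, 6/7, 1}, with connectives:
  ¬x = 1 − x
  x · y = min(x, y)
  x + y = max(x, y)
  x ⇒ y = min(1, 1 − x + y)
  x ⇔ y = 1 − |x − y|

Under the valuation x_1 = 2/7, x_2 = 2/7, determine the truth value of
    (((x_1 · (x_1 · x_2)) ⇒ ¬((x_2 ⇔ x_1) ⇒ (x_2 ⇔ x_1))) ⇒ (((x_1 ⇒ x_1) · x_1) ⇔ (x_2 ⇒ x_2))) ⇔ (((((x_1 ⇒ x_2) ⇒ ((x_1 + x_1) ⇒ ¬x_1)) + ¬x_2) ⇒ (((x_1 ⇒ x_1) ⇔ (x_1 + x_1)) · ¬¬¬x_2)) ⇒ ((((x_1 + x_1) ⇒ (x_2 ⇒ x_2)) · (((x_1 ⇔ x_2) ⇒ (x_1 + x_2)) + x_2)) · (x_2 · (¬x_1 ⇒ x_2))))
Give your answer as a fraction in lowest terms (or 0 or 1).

x_1 · x_2 = 2/7 · 2/7 = 2/7
x_1 · (x_1 · x_2) = 2/7 · 2/7 = 2/7
x_2 ⇔ x_1 = 2/7 ⇔ 2/7 = 1
x_2 ⇔ x_1 = 2/7 ⇔ 2/7 = 1
(x_2 ⇔ x_1) ⇒ (x_2 ⇔ x_1) = 1 ⇒ 1 = 1
¬((x_2 ⇔ x_1) ⇒ (x_2 ⇔ x_1)) = ¬1 = 0
(x_1 · (x_1 · x_2)) ⇒ ¬((x_2 ⇔ x_1) ⇒ (x_2 ⇔ x_1)) = 2/7 ⇒ 0 = 5/7
x_1 ⇒ x_1 = 2/7 ⇒ 2/7 = 1
(x_1 ⇒ x_1) · x_1 = 1 · 2/7 = 2/7
x_2 ⇒ x_2 = 2/7 ⇒ 2/7 = 1
((x_1 ⇒ x_1) · x_1) ⇔ (x_2 ⇒ x_2) = 2/7 ⇔ 1 = 2/7
((x_1 · (x_1 · x_2)) ⇒ ¬((x_2 ⇔ x_1) ⇒ (x_2 ⇔ x_1))) ⇒ (((x_1 ⇒ x_1) · x_1) ⇔ (x_2 ⇒ x_2)) = 5/7 ⇒ 2/7 = 4/7
x_1 ⇒ x_2 = 2/7 ⇒ 2/7 = 1
x_1 + x_1 = 2/7 + 2/7 = 2/7
¬x_1 = ¬2/7 = 5/7
(x_1 + x_1) ⇒ ¬x_1 = 2/7 ⇒ 5/7 = 1
(x_1 ⇒ x_2) ⇒ ((x_1 + x_1) ⇒ ¬x_1) = 1 ⇒ 1 = 1
¬x_2 = ¬2/7 = 5/7
((x_1 ⇒ x_2) ⇒ ((x_1 + x_1) ⇒ ¬x_1)) + ¬x_2 = 1 + 5/7 = 1
x_1 ⇒ x_1 = 2/7 ⇒ 2/7 = 1
x_1 + x_1 = 2/7 + 2/7 = 2/7
(x_1 ⇒ x_1) ⇔ (x_1 + x_1) = 1 ⇔ 2/7 = 2/7
¬x_2 = ¬2/7 = 5/7
¬¬x_2 = ¬5/7 = 2/7
¬¬¬x_2 = ¬2/7 = 5/7
((x_1 ⇒ x_1) ⇔ (x_1 + x_1)) · ¬¬¬x_2 = 2/7 · 5/7 = 2/7
(((x_1 ⇒ x_2) ⇒ ((x_1 + x_1) ⇒ ¬x_1)) + ¬x_2) ⇒ (((x_1 ⇒ x_1) ⇔ (x_1 + x_1)) · ¬¬¬x_2) = 1 ⇒ 2/7 = 2/7
x_1 + x_1 = 2/7 + 2/7 = 2/7
x_2 ⇒ x_2 = 2/7 ⇒ 2/7 = 1
(x_1 + x_1) ⇒ (x_2 ⇒ x_2) = 2/7 ⇒ 1 = 1
x_1 ⇔ x_2 = 2/7 ⇔ 2/7 = 1
x_1 + x_2 = 2/7 + 2/7 = 2/7
(x_1 ⇔ x_2) ⇒ (x_1 + x_2) = 1 ⇒ 2/7 = 2/7
((x_1 ⇔ x_2) ⇒ (x_1 + x_2)) + x_2 = 2/7 + 2/7 = 2/7
((x_1 + x_1) ⇒ (x_2 ⇒ x_2)) · (((x_1 ⇔ x_2) ⇒ (x_1 + x_2)) + x_2) = 1 · 2/7 = 2/7
¬x_1 = ¬2/7 = 5/7
¬x_1 ⇒ x_2 = 5/7 ⇒ 2/7 = 4/7
x_2 · (¬x_1 ⇒ x_2) = 2/7 · 4/7 = 2/7
(((x_1 + x_1) ⇒ (x_2 ⇒ x_2)) · (((x_1 ⇔ x_2) ⇒ (x_1 + x_2)) + x_2)) · (x_2 · (¬x_1 ⇒ x_2)) = 2/7 · 2/7 = 2/7
((((x_1 ⇒ x_2) ⇒ ((x_1 + x_1) ⇒ ¬x_1)) + ¬x_2) ⇒ (((x_1 ⇒ x_1) ⇔ (x_1 + x_1)) · ¬¬¬x_2)) ⇒ ((((x_1 + x_1) ⇒ (x_2 ⇒ x_2)) · (((x_1 ⇔ x_2) ⇒ (x_1 + x_2)) + x_2)) · (x_2 · (¬x_1 ⇒ x_2))) = 2/7 ⇒ 2/7 = 1
(((x_1 · (x_1 · x_2)) ⇒ ¬((x_2 ⇔ x_1) ⇒ (x_2 ⇔ x_1))) ⇒ (((x_1 ⇒ x_1) · x_1) ⇔ (x_2 ⇒ x_2))) ⇔ (((((x_1 ⇒ x_2) ⇒ ((x_1 + x_1) ⇒ ¬x_1)) + ¬x_2) ⇒ (((x_1 ⇒ x_1) ⇔ (x_1 + x_1)) · ¬¬¬x_2)) ⇒ ((((x_1 + x_1) ⇒ (x_2 ⇒ x_2)) · (((x_1 ⇔ x_2) ⇒ (x_1 + x_2)) + x_2)) · (x_2 · (¬x_1 ⇒ x_2)))) = 4/7 ⇔ 1 = 4/7

4/7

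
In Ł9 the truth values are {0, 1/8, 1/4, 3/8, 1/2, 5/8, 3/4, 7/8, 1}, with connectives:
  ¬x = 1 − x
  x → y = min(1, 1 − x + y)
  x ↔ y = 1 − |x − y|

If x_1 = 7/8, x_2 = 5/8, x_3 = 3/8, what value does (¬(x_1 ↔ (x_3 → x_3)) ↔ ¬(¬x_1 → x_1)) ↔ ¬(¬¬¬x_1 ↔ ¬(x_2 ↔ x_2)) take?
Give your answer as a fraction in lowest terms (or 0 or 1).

x_3 → x_3 = 3/8 → 3/8 = 1
x_1 ↔ (x_3 → x_3) = 7/8 ↔ 1 = 7/8
¬(x_1 ↔ (x_3 → x_3)) = ¬7/8 = 1/8
¬x_1 = ¬7/8 = 1/8
¬x_1 → x_1 = 1/8 → 7/8 = 1
¬(¬x_1 → x_1) = ¬1 = 0
¬(x_1 ↔ (x_3 → x_3)) ↔ ¬(¬x_1 → x_1) = 1/8 ↔ 0 = 7/8
¬x_1 = ¬7/8 = 1/8
¬¬x_1 = ¬1/8 = 7/8
¬¬¬x_1 = ¬7/8 = 1/8
x_2 ↔ x_2 = 5/8 ↔ 5/8 = 1
¬(x_2 ↔ x_2) = ¬1 = 0
¬¬¬x_1 ↔ ¬(x_2 ↔ x_2) = 1/8 ↔ 0 = 7/8
¬(¬¬¬x_1 ↔ ¬(x_2 ↔ x_2)) = ¬7/8 = 1/8
(¬(x_1 ↔ (x_3 → x_3)) ↔ ¬(¬x_1 → x_1)) ↔ ¬(¬¬¬x_1 ↔ ¬(x_2 ↔ x_2)) = 7/8 ↔ 1/8 = 1/4

1/4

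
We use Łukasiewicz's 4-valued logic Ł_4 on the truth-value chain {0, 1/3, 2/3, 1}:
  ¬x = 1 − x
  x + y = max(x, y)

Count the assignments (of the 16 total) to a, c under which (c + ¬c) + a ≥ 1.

a = 0, c = 0 ↦ 1  ≥
a = 0, c = 1/3 ↦ 2/3  <
a = 0, c = 2/3 ↦ 2/3  <
a = 0, c = 1 ↦ 1  ≥
a = 1/3, c = 0 ↦ 1  ≥
a = 1/3, c = 1/3 ↦ 2/3  <
a = 1/3, c = 2/3 ↦ 2/3  <
a = 1/3, c = 1 ↦ 1  ≥
a = 2/3, c = 0 ↦ 1  ≥
a = 2/3, c = 1/3 ↦ 2/3  <
a = 2/3, c = 2/3 ↦ 2/3  <
a = 2/3, c = 1 ↦ 1  ≥
a = 1, c = 0 ↦ 1  ≥
a = 1, c = 1/3 ↦ 1  ≥
a = 1, c = 2/3 ↦ 1  ≥
a = 1, c = 1 ↦ 1  ≥
So 10 of the 16 assignments meet the threshold.

10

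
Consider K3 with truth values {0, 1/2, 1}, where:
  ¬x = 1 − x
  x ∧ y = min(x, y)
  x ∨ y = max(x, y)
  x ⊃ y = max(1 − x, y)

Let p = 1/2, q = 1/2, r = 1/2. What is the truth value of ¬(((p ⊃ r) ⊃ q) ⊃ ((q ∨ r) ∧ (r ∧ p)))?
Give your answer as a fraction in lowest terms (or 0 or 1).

p ⊃ r = 1/2 ⊃ 1/2 = 1/2
(p ⊃ r) ⊃ q = 1/2 ⊃ 1/2 = 1/2
q ∨ r = 1/2 ∨ 1/2 = 1/2
r ∧ p = 1/2 ∧ 1/2 = 1/2
(q ∨ r) ∧ (r ∧ p) = 1/2 ∧ 1/2 = 1/2
((p ⊃ r) ⊃ q) ⊃ ((q ∨ r) ∧ (r ∧ p)) = 1/2 ⊃ 1/2 = 1/2
¬(((p ⊃ r) ⊃ q) ⊃ ((q ∨ r) ∧ (r ∧ p))) = ¬1/2 = 1/2

1/2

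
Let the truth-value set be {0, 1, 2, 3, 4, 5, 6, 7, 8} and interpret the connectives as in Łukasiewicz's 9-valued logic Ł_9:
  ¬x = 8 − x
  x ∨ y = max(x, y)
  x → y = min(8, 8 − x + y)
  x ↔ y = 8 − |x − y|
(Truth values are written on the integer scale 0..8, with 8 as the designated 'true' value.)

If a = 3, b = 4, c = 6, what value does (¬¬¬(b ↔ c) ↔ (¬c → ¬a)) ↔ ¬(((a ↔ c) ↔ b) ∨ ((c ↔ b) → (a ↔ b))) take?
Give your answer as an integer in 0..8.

6

b ↔ c = 4 ↔ 6 = 6
¬(b ↔ c) = ¬6 = 2
¬¬(b ↔ c) = ¬2 = 6
¬¬¬(b ↔ c) = ¬6 = 2
¬c = ¬6 = 2
¬a = ¬3 = 5
¬c → ¬a = 2 → 5 = 8
¬¬¬(b ↔ c) ↔ (¬c → ¬a) = 2 ↔ 8 = 2
a ↔ c = 3 ↔ 6 = 5
(a ↔ c) ↔ b = 5 ↔ 4 = 7
c ↔ b = 6 ↔ 4 = 6
a ↔ b = 3 ↔ 4 = 7
(c ↔ b) → (a ↔ b) = 6 → 7 = 8
((a ↔ c) ↔ b) ∨ ((c ↔ b) → (a ↔ b)) = 7 ∨ 8 = 8
¬(((a ↔ c) ↔ b) ∨ ((c ↔ b) → (a ↔ b))) = ¬8 = 0
(¬¬¬(b ↔ c) ↔ (¬c → ¬a)) ↔ ¬(((a ↔ c) ↔ b) ∨ ((c ↔ b) → (a ↔ b))) = 2 ↔ 0 = 6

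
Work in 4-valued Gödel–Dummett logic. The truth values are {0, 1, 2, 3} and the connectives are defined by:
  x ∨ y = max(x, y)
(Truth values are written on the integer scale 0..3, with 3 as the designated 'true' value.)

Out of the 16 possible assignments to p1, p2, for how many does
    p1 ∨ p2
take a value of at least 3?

p1 = 0, p2 = 0 ↦ 0  <
p1 = 0, p2 = 1 ↦ 1  <
p1 = 0, p2 = 2 ↦ 2  <
p1 = 0, p2 = 3 ↦ 3  ≥
p1 = 1, p2 = 0 ↦ 1  <
p1 = 1, p2 = 1 ↦ 1  <
p1 = 1, p2 = 2 ↦ 2  <
p1 = 1, p2 = 3 ↦ 3  ≥
p1 = 2, p2 = 0 ↦ 2  <
p1 = 2, p2 = 1 ↦ 2  <
p1 = 2, p2 = 2 ↦ 2  <
p1 = 2, p2 = 3 ↦ 3  ≥
p1 = 3, p2 = 0 ↦ 3  ≥
p1 = 3, p2 = 1 ↦ 3  ≥
p1 = 3, p2 = 2 ↦ 3  ≥
p1 = 3, p2 = 3 ↦ 3  ≥
So 7 of the 16 assignments meet the threshold.

7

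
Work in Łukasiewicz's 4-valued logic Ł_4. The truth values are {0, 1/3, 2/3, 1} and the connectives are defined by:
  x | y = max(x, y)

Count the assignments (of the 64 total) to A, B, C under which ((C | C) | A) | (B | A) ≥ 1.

value 1: 37 assignments (counts)
value 2/3: 19 assignments
value 1/3: 7 assignments
value 0: 1 assignment
So 37 of the 64 assignments meet the threshold.

37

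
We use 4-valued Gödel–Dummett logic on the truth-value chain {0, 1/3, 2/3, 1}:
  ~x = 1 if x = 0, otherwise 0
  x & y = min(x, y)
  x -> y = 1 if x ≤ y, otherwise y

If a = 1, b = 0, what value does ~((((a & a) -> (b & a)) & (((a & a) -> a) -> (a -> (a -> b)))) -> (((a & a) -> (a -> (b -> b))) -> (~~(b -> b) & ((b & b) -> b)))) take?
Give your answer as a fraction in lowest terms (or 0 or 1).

0

a & a = 1 & 1 = 1
b & a = 0 & 1 = 0
(a & a) -> (b & a) = 1 -> 0 = 0
a & a = 1 & 1 = 1
(a & a) -> a = 1 -> 1 = 1
a -> b = 1 -> 0 = 0
a -> (a -> b) = 1 -> 0 = 0
((a & a) -> a) -> (a -> (a -> b)) = 1 -> 0 = 0
((a & a) -> (b & a)) & (((a & a) -> a) -> (a -> (a -> b))) = 0 & 0 = 0
a & a = 1 & 1 = 1
b -> b = 0 -> 0 = 1
a -> (b -> b) = 1 -> 1 = 1
(a & a) -> (a -> (b -> b)) = 1 -> 1 = 1
b -> b = 0 -> 0 = 1
~(b -> b) = ~1 = 0
~~(b -> b) = ~0 = 1
b & b = 0 & 0 = 0
(b & b) -> b = 0 -> 0 = 1
~~(b -> b) & ((b & b) -> b) = 1 & 1 = 1
((a & a) -> (a -> (b -> b))) -> (~~(b -> b) & ((b & b) -> b)) = 1 -> 1 = 1
(((a & a) -> (b & a)) & (((a & a) -> a) -> (a -> (a -> b)))) -> (((a & a) -> (a -> (b -> b))) -> (~~(b -> b) & ((b & b) -> b))) = 0 -> 1 = 1
~((((a & a) -> (b & a)) & (((a & a) -> a) -> (a -> (a -> b)))) -> (((a & a) -> (a -> (b -> b))) -> (~~(b -> b) & ((b & b) -> b)))) = ~1 = 0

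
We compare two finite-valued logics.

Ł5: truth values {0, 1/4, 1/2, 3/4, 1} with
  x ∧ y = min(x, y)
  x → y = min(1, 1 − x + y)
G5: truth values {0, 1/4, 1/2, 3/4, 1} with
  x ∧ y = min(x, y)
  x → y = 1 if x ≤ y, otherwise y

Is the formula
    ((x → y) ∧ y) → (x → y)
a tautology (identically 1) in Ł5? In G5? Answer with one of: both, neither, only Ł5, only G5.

In Ł5: every assignment gives 1 — tautology.
In G5: every assignment gives 1 — tautology.

both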